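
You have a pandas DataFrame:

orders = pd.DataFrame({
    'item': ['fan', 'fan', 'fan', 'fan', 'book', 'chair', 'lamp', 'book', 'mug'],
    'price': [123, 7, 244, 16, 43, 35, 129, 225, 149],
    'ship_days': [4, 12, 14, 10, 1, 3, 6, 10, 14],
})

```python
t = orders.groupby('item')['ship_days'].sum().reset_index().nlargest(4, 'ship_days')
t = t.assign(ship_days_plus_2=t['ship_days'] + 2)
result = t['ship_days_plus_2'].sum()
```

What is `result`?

group by item, sum of ship_days:
item
book     11
chair     3
fan      40
lamp      6
mug      14
Name: ship_days, dtype: int64
reset_index():
    item  ship_days
0   book         11
1  chair          3
2    fan         40
3   lamp          6
4    mug         14
take 4 rows with largest ship_days:
   item  ship_days
2   fan         40
4   mug         14
0  book         11
3  lamp          6
add column ship_days_plus_2 = t['ship_days'] + 2:
   item  ship_days  ship_days_plus_2
2   fan         40                42
4   mug         14                16
0  book         11                13
3  lamp          6                 8
sum of column 'ship_days_plus_2' → 79

79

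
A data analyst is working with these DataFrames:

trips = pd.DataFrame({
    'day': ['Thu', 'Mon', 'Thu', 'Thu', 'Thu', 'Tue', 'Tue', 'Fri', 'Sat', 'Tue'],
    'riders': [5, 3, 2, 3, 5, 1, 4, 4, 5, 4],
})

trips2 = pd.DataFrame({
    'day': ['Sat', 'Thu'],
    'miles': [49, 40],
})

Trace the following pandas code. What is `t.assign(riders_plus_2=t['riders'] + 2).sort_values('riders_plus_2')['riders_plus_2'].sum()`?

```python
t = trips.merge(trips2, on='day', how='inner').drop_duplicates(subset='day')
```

14

merge on 'day' (how='inner') → 5 rows:
   day  riders  miles
0  Thu       5     40
1  Thu       2     40
2  Thu       3     40
3  Thu       5     40
4  Sat       5     49
drop duplicate day (keep=first):
   day  riders  miles
0  Thu       5     40
4  Sat       5     49
add column riders_plus_2 = t['riders'] + 2:
   day  riders  miles  riders_plus_2
0  Thu       5     40              7
4  Sat       5     49              7
sort by riders_plus_2:
   day  riders  miles  riders_plus_2
0  Thu       5     40              7
4  Sat       5     49              7
Taking the sum of column 'riders_plus_2' gives 14.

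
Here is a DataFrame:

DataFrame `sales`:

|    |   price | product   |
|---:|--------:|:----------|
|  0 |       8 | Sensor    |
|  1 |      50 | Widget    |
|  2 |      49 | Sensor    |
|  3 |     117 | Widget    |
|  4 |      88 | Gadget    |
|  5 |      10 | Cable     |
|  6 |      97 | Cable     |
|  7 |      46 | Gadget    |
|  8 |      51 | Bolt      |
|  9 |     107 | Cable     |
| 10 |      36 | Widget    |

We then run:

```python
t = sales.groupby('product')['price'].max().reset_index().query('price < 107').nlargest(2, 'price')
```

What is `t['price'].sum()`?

139

group by product, max of price:
product
Bolt       51
Cable     107
Gadget     88
Sensor     49
Widget    117
Name: price, dtype: int64
reset_index():
  product  price
0    Bolt     51
1   Cable    107
2  Gadget     88
3  Sensor     49
4  Widget    117
filter rows where price < 107:
  product  price
0    Bolt     51
2  Gadget     88
3  Sensor     49
take 2 rows with largest price:
  product  price
2  Gadget     88
0    Bolt     51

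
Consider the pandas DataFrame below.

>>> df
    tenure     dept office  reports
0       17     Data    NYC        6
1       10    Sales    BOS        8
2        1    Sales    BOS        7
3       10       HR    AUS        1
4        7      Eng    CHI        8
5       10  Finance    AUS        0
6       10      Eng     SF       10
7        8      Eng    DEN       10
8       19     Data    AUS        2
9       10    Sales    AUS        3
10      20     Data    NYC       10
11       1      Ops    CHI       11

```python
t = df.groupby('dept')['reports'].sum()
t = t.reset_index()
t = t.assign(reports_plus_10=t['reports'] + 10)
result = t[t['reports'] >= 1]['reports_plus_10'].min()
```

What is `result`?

group by dept, sum of reports:
dept
Data       18
Eng        28
Finance     0
HR          1
Ops        11
Sales      18
Name: reports, dtype: int64
reset_index():
      dept  reports
0     Data       18
1      Eng       28
2  Finance        0
3       HR        1
4      Ops       11
5    Sales       18
add column reports_plus_10 = t['reports'] + 10:
      dept  reports  reports_plus_10
0     Data       18               28
1      Eng       28               38
2  Finance        0               10
3       HR        1               11
4      Ops       11               21
5    Sales       18               28
filter rows where reports >= 1:
    dept  reports  reports_plus_10
0   Data       18               28
1    Eng       28               38
3     HR        1               11
4    Ops       11               21
5  Sales       18               28
The min of column 'reports_plus_10' is 11.

11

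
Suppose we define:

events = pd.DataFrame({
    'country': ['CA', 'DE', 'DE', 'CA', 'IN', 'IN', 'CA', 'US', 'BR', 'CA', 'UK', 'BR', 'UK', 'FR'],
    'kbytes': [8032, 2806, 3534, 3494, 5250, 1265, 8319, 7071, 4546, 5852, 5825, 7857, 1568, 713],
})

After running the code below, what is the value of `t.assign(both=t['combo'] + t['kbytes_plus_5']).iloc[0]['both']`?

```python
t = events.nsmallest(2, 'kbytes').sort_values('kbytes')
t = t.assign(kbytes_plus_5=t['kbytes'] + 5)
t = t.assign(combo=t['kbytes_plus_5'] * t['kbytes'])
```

take 2 rows with smallest kbytes:
   country  kbytes
13      FR     713
5       IN    1265
sort by kbytes:
   country  kbytes
13      FR     713
5       IN    1265
add column kbytes_plus_5 = t['kbytes'] + 5:
   country  kbytes  kbytes_plus_5
13      FR     713            718
5       IN    1265           1270
add column combo = t['kbytes_plus_5'] * t['kbytes']:
   country  kbytes  kbytes_plus_5    combo
13      FR     713            718   511934
5       IN    1265           1270  1606550
add column both = t['combo'] + t['kbytes_plus_5']:
   country  kbytes  kbytes_plus_5    combo     both
13      FR     713            718   511934   512652
5       IN    1265           1270  1606550  1607820

512652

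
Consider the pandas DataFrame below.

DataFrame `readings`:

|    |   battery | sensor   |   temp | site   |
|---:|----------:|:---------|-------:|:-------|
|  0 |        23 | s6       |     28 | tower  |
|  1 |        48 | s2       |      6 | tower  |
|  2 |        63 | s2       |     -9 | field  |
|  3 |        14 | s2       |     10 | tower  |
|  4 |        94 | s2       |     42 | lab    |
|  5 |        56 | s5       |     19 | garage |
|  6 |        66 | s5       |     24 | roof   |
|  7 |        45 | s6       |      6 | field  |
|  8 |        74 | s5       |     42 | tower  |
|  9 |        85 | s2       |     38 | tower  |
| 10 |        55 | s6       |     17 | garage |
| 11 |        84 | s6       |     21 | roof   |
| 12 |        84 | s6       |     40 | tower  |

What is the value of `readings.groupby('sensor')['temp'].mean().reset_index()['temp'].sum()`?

group by sensor, mean of temp:
sensor
s2    17.400000
s5    28.333333
s6    22.400000
Name: temp, dtype: float64
reset_index():
  sensor       temp
0     s2  17.400000
1     s5  28.333333
2     s6  22.400000
Hence 68.1333333333.

68.1333333333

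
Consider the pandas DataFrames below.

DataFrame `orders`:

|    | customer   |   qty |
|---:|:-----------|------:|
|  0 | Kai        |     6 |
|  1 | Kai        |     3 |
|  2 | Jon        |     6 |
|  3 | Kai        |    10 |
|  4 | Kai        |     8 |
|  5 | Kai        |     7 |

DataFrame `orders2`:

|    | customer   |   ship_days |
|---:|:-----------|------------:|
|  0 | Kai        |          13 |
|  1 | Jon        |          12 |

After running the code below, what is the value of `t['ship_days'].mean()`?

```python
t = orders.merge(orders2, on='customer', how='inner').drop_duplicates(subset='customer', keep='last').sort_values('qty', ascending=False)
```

merge on 'customer' (how='inner') → 6 rows:
  customer  qty  ship_days
0      Kai    6         13
1      Kai    3         13
2      Jon    6         12
3      Kai   10         13
4      Kai    8         13
5      Kai    7         13
drop duplicate customer (keep=last):
  customer  qty  ship_days
2      Jon    6         12
5      Kai    7         13
sort by qty descending:
  customer  qty  ship_days
5      Kai    7         13
2      Jon    6         12
mean of column 'ship_days' → 12.5

12.5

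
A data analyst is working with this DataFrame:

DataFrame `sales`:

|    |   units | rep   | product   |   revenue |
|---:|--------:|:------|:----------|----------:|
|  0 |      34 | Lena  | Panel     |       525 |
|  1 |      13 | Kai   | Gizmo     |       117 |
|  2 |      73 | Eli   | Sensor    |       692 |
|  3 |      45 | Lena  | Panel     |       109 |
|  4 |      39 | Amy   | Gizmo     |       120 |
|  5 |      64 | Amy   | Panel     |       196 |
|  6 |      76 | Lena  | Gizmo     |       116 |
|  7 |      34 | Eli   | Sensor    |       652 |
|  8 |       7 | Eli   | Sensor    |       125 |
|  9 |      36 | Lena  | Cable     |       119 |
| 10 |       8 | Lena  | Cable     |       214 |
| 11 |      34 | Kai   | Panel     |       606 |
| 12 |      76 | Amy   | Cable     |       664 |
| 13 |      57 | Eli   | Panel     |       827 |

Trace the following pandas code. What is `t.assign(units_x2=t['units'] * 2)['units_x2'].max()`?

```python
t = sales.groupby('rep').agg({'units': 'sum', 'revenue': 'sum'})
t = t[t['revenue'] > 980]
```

398

group by rep: sum(units), sum(revenue):
      units  revenue
rep                 
Amy     179      980
Eli     171     2296
Kai      47      723
Lena    199     1083
filter rows where revenue > 980:
      units  revenue
rep                 
Eli     171     2296
Lena    199     1083
add column units_x2 = t['units'] * 2:
      units  revenue  units_x2
rep                           
Eli     171     2296       342
Lena    199     1083       398
The max of column 'units_x2' is 398.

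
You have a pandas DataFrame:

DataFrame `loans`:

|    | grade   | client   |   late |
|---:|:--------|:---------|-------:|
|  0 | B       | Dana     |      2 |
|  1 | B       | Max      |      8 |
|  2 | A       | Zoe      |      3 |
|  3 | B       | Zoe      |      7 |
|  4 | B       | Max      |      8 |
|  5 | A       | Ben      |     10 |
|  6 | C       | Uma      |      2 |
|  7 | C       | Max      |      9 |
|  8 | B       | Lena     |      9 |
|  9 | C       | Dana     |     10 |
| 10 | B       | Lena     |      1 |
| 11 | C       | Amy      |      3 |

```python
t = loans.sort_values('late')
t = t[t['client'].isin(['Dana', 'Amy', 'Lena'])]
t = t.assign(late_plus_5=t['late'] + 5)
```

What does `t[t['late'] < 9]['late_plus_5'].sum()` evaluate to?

sort by late:
   grade client  late
10     B   Lena     1
0      B   Dana     2
6      C    Uma     2
2      A    Zoe     3
11     C    Amy     3
3      B    Zoe     7
1      B    Max     8
4      B    Max     8
7      C    Max     9
8      B   Lena     9
5      A    Ben    10
9      C   Dana    10
filter rows where client in ['Dana', 'Amy', 'Lena']:
   grade client  late
10     B   Lena     1
0      B   Dana     2
11     C    Amy     3
8      B   Lena     9
9      C   Dana    10
add column late_plus_5 = t['late'] + 5:
   grade client  late  late_plus_5
10     B   Lena     1            6
0      B   Dana     2            7
11     C    Amy     3            8
8      B   Lena     9           14
9      C   Dana    10           15
filter rows where late < 9:
   grade client  late  late_plus_5
10     B   Lena     1            6
0      B   Dana     2            7
11     C    Amy     3            8
The sum of column 'late_plus_5' is 21.

21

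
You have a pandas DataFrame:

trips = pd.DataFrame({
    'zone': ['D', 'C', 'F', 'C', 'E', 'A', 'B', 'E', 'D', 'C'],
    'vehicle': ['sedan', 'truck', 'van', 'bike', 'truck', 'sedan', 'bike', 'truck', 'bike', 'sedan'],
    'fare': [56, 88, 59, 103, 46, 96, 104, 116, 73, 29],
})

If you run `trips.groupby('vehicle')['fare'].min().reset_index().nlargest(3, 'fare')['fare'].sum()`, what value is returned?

group by vehicle, min of fare:
vehicle
bike     73
sedan    29
truck    46
van      59
Name: fare, dtype: int64
reset_index():
  vehicle  fare
0    bike    73
1   sedan    29
2   truck    46
3     van    59
take 3 rows with largest fare:
  vehicle  fare
0    bike    73
3     van    59
2   truck    46
Finally, sum of column 'fare' = 178.

178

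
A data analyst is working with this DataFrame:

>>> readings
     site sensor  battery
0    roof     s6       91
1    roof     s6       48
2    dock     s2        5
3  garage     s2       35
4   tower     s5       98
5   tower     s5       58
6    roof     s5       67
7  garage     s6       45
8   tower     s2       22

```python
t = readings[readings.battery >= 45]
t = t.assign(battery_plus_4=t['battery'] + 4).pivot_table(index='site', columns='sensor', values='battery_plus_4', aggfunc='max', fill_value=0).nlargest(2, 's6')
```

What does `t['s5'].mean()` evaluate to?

35.5

filter rows where battery >= 45:
     site sensor  battery
0    roof     s6       91
1    roof     s6       48
4   tower     s5       98
5   tower     s5       58
6    roof     s5       67
7  garage     s6       45
add column battery_plus_4 = t['battery'] + 4:
     site sensor  battery  battery_plus_4
0    roof     s6       91              95
1    roof     s6       48              52
4   tower     s5       98             102
5   tower     s5       58              62
6    roof     s5       67              71
7  garage     s6       45              49
pivot: rows=site, cols=sensor, max(battery_plus_4):
sensor   s5  s6
site           
garage    0  49
roof     71  95
tower   102   0
take 2 rows with largest s6:
sensor  s5  s6
site          
roof    71  95
garage   0  49
Then the mean of column 's5': 35.5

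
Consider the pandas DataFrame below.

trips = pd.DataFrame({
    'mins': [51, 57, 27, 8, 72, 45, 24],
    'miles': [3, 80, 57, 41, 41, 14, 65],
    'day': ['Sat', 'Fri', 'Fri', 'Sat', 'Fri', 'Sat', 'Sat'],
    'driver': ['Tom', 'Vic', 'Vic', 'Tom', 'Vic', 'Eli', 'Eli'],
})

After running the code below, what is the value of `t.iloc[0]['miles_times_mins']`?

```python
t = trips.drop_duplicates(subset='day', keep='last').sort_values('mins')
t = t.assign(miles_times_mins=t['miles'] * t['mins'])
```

1560

drop duplicate day (keep=last):
   mins  miles  day driver
4    72     41  Fri    Vic
6    24     65  Sat    Eli
sort by mins:
   mins  miles  day driver
6    24     65  Sat    Eli
4    72     41  Fri    Vic
add column miles_times_mins = t['miles'] * t['mins']:
   mins  miles  day driver  miles_times_mins
6    24     65  Sat    Eli              1560
4    72     41  Fri    Vic              2952
Finally, value at position 0, column 'miles_times_mins' = 1560.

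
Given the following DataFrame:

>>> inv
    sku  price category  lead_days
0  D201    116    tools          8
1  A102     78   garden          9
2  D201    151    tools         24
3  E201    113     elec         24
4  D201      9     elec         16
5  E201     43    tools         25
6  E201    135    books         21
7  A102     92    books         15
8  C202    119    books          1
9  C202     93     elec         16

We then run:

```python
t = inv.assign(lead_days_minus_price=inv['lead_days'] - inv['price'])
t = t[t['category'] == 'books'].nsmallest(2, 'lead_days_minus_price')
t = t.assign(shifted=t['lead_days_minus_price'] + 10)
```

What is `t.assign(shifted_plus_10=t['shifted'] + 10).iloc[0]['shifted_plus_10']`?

add column lead_days_minus_price = inv['lead_days'] - inv['price']:
    sku  price category  lead_days  lead_days_minus_price
0  D201    116    tools          8                   -108
1  A102     78   garden          9                    -69
2  D201    151    tools         24                   -127
3  E201    113     elec         24                    -89
4  D201      9     elec         16                      7
5  E201     43    tools         25                    -18
6  E201    135    books         21                   -114
7  A102     92    books         15                    -77
8  C202    119    books          1                   -118
9  C202     93     elec         16                    -77
filter rows where category == 'books':
    sku  price category  lead_days  lead_days_minus_price
6  E201    135    books         21                   -114
7  A102     92    books         15                    -77
8  C202    119    books          1                   -118
take 2 rows with smallest lead_days_minus_price:
    sku  price category  lead_days  lead_days_minus_price
8  C202    119    books          1                   -118
6  E201    135    books         21                   -114
add column shifted = t['lead_days_minus_price'] + 10:
    sku  price category  lead_days  lead_days_minus_price  shifted
8  C202    119    books          1                   -118     -108
6  E201    135    books         21                   -114     -104
add column shifted_plus_10 = t['shifted'] + 10:
    sku  price category  lead_days  lead_days_minus_price  shifted  shifted_plus_10
8  C202    119    books          1                   -118     -108              -98
6  E201    135    books         21                   -114     -104              -94
Hence -98.

-98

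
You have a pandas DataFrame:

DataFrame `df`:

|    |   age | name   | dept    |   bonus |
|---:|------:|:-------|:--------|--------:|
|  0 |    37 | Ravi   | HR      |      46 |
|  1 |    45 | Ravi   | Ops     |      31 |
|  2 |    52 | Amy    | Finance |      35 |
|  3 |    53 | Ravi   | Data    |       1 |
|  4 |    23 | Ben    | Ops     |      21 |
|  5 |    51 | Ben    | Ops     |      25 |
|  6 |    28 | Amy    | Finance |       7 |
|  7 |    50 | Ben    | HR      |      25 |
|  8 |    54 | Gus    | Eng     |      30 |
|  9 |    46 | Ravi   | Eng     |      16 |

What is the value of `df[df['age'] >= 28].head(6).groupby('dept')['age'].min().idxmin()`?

filter rows where age >= 28:
   age  name     dept  bonus
0   37  Ravi       HR     46
1   45  Ravi      Ops     31
2   52   Amy  Finance     35
3   53  Ravi     Data      1
5   51   Ben      Ops     25
6   28   Amy  Finance      7
7   50   Ben       HR     25
8   54   Gus      Eng     30
9   46  Ravi      Eng     16
take first 6 rows:
   age  name     dept  bonus
0   37  Ravi       HR     46
1   45  Ravi      Ops     31
2   52   Amy  Finance     35
3   53  Ravi     Data      1
5   51   Ben      Ops     25
6   28   Amy  Finance      7
group by dept, min of age:
dept
Data       53
Finance    28
HR         37
Ops        45
Name: age, dtype: int64
The label with the smallest value is Finance.

Finance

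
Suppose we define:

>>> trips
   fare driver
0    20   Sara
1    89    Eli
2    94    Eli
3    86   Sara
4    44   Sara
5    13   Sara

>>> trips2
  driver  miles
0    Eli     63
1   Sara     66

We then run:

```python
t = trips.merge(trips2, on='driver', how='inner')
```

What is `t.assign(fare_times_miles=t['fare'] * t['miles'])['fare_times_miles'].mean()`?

3714.5

merge on 'driver' (how='inner') → 6 rows:
   fare driver  miles
0    20   Sara     66
1    89    Eli     63
2    94    Eli     63
3    86   Sara     66
4    44   Sara     66
5    13   Sara     66
add column fare_times_miles = t['fare'] * t['miles']:
   fare driver  miles  fare_times_miles
0    20   Sara     66              1320
1    89    Eli     63              5607
2    94    Eli     63              5922
3    86   Sara     66              5676
4    44   Sara     66              2904
5    13   Sara     66               858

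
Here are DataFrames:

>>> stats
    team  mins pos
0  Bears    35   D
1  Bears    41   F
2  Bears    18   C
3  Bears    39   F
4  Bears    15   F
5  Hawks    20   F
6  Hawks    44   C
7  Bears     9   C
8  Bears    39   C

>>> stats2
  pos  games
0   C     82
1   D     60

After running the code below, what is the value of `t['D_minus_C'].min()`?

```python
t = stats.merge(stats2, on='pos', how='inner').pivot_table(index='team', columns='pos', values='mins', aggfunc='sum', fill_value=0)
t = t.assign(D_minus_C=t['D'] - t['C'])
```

merge on 'pos' (how='inner') → 5 rows:
    team  mins pos  games
0  Bears    35   D     60
1  Bears    18   C     82
2  Hawks    44   C     82
3  Bears     9   C     82
4  Bears    39   C     82
pivot: rows=team, cols=pos, sum(mins):
pos     C   D
team         
Bears  66  35
Hawks  44   0
add column D_minus_C = t['D'] - t['C']:
pos     C   D  D_minus_C
team                    
Bears  66  35        -31
Hawks  44   0        -44
Reading off the min of column 'D_minus_C', we get -44.

-44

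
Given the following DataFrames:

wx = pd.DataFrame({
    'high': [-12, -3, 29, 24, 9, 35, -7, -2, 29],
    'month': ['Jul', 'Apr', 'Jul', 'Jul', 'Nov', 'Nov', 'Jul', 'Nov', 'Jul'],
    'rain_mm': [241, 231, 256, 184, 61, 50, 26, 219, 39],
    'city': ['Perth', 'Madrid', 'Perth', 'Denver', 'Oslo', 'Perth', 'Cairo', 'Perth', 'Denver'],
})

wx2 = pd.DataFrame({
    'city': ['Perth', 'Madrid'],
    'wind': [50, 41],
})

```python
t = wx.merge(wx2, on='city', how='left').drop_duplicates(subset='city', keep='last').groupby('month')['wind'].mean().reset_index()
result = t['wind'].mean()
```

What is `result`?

45.5

merge on 'city' (how='left') → 9 rows:
   high month  rain_mm    city  wind
0   -12   Jul      241   Perth  50.0
1    -3   Apr      231  Madrid  41.0
2    29   Jul      256   Perth  50.0
3    24   Jul      184  Denver   NaN
4     9   Nov       61    Oslo   NaN
5    35   Nov       50   Perth  50.0
6    -7   Jul       26   Cairo   NaN
7    -2   Nov      219   Perth  50.0
8    29   Jul       39  Denver   NaN
drop duplicate city (keep=last):
   high month  rain_mm    city  wind
1    -3   Apr      231  Madrid  41.0
4     9   Nov       61    Oslo   NaN
6    -7   Jul       26   Cairo   NaN
7    -2   Nov      219   Perth  50.0
8    29   Jul       39  Denver   NaN
group by month, mean of wind:
month
Apr    41.0
Jul     NaN
Nov    50.0
Name: wind, dtype: float64
reset_index():
  month  wind
0   Apr  41.0
1   Jul   NaN
2   Nov  50.0
Hence 45.5.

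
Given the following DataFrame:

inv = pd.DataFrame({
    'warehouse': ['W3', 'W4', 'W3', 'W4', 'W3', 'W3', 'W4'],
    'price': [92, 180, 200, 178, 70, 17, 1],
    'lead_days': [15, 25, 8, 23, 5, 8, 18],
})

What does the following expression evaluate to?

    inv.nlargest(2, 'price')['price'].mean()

190.0

take 2 rows with largest price:
  warehouse  price  lead_days
2        W3    200          8
1        W4    180         25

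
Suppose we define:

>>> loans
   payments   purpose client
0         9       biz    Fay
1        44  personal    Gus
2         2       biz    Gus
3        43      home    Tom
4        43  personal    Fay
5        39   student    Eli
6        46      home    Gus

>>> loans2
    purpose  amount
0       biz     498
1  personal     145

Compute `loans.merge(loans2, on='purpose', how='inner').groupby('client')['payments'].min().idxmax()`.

merge on 'purpose' (how='inner') → 4 rows:
   payments   purpose client  amount
0         9       biz    Fay     498
1        44  personal    Gus     145
2         2       biz    Gus     498
3        43  personal    Fay     145
group by client, min of payments:
client
Fay    9
Gus    2
Name: payments, dtype: int64
Finally, label with the largest value = Fay.

Fay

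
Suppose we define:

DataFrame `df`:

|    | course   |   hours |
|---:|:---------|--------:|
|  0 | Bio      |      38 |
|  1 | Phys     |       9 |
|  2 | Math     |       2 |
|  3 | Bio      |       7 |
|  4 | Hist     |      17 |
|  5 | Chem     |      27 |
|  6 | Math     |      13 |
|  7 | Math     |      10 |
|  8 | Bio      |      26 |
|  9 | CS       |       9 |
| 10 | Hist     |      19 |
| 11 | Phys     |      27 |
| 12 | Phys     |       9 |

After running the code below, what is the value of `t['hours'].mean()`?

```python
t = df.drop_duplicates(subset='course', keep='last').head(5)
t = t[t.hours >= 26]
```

drop duplicate course (keep=last):
   course  hours
5    Chem     27
7    Math     10
8     Bio     26
9      CS      9
10   Hist     19
12   Phys      9
take first 5 rows:
   course  hours
5    Chem     27
7    Math     10
8     Bio     26
9      CS      9
10   Hist     19
filter rows where hours >= 26:
  course  hours
5   Chem     27
8    Bio     26
Hence 26.5.

26.5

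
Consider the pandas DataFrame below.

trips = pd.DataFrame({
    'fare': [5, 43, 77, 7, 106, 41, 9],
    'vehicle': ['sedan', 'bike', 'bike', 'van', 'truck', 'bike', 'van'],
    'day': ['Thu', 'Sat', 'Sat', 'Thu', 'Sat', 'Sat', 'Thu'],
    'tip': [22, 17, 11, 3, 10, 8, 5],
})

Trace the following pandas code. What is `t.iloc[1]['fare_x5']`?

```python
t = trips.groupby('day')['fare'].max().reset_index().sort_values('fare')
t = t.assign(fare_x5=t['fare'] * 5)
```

530

group by day, max of fare:
day
Sat    106
Thu      9
Name: fare, dtype: int64
reset_index():
   day  fare
0  Sat   106
1  Thu     9
sort by fare:
   day  fare
1  Thu     9
0  Sat   106
add column fare_x5 = t['fare'] * 5:
   day  fare  fare_x5
1  Thu     9       45
0  Sat   106      530
Hence 530.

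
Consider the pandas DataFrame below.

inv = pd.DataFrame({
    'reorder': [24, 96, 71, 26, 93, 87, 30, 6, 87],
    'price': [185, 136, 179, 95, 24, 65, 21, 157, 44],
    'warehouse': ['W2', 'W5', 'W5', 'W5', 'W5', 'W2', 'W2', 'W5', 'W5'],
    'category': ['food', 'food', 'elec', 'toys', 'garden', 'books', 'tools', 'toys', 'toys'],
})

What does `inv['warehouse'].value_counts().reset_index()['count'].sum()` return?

9

value_counts of warehouse:
warehouse
W5    6
W2    3
Name: count, dtype: int64
reset_index():
  warehouse  count
0        W5      6
1        W2      3
The sum of column 'count' is 9.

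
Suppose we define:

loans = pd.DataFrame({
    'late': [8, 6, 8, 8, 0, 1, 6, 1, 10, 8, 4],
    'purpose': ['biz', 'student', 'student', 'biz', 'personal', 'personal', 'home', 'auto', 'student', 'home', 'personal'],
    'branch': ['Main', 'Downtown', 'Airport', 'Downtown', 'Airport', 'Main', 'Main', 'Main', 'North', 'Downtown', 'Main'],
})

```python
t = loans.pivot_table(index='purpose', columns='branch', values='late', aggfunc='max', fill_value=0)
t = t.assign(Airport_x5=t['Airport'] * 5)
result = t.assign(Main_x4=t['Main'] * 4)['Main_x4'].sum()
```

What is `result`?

76

pivot: rows=purpose, cols=branch, max(late):
branch    Airport  Downtown  Main  North
purpose                                 
auto            0         0     1      0
biz             0         8     8      0
home            0         8     6      0
personal        0         0     4      0
student         8         6     0     10
add column Airport_x5 = t['Airport'] * 5:
branch    Airport  Downtown  Main  North  Airport_x5
purpose                                             
auto            0         0     1      0           0
biz             0         8     8      0           0
home            0         8     6      0           0
personal        0         0     4      0           0
student         8         6     0     10          40
add column Main_x4 = t['Main'] * 4:
branch    Airport  Downtown  Main  North  Airport_x5  Main_x4
purpose                                                      
auto            0         0     1      0           0        4
biz             0         8     8      0           0       32
home            0         8     6      0           0       24
personal        0         0     4      0           0       16
student         8         6     0     10          40        0
Taking the sum of column 'Main_x4' gives 76.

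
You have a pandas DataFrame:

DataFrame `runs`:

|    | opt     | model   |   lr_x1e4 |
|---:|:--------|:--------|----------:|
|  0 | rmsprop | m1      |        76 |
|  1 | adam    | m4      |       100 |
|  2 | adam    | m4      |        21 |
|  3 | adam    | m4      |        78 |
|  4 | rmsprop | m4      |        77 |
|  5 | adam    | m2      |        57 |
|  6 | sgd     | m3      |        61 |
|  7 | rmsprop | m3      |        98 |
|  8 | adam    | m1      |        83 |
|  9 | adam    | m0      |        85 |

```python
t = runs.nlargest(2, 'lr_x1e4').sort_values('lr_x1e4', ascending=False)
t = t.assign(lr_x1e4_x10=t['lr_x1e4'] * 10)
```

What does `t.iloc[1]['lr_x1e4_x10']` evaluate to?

980

take 2 rows with largest lr_x1e4:
       opt model  lr_x1e4
1     adam    m4      100
7  rmsprop    m3       98
sort by lr_x1e4 descending:
       opt model  lr_x1e4
1     adam    m4      100
7  rmsprop    m3       98
add column lr_x1e4_x10 = t['lr_x1e4'] * 10:
       opt model  lr_x1e4  lr_x1e4_x10
1     adam    m4      100         1000
7  rmsprop    m3       98          980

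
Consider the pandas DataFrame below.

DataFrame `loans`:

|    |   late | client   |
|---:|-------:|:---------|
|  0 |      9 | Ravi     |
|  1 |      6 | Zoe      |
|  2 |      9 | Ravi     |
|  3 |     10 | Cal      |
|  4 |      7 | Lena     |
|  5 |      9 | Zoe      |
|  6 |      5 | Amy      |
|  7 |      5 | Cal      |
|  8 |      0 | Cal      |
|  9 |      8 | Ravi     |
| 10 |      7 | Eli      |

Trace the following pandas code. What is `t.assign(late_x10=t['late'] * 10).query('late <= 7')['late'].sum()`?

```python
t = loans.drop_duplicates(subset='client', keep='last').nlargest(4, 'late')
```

drop duplicate client (keep=last):
    late client
4      7   Lena
5      9    Zoe
6      5    Amy
8      0    Cal
9      8   Ravi
10     7    Eli
take 4 rows with largest late:
    late client
5      9    Zoe
9      8   Ravi
4      7   Lena
10     7    Eli
add column late_x10 = t['late'] * 10:
    late client  late_x10
5      9    Zoe        90
9      8   Ravi        80
4      7   Lena        70
10     7    Eli        70
filter rows where late <= 7:
    late client  late_x10
4      7   Lena        70
10     7    Eli        70
Finally, sum of column 'late' = 14.

14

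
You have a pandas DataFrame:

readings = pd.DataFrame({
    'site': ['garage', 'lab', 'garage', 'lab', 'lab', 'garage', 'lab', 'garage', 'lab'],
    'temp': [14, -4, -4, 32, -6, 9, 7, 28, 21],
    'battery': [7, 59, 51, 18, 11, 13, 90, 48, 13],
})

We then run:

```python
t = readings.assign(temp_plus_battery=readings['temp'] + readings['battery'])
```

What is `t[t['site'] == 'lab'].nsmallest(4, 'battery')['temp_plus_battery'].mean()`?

36.0

add column temp_plus_battery = readings['temp'] + readings['battery']:
     site  temp  battery  temp_plus_battery
0  garage    14        7                 21
1     lab    -4       59                 55
2  garage    -4       51                 47
3     lab    32       18                 50
4     lab    -6       11                  5
5  garage     9       13                 22
6     lab     7       90                 97
7  garage    28       48                 76
8     lab    21       13                 34
filter rows where site == 'lab':
  site  temp  battery  temp_plus_battery
1  lab    -4       59                 55
3  lab    32       18                 50
4  lab    -6       11                  5
6  lab     7       90                 97
8  lab    21       13                 34
take 4 rows with smallest battery:
  site  temp  battery  temp_plus_battery
4  lab    -6       11                  5
8  lab    21       13                 34
3  lab    32       18                 50
1  lab    -4       59                 55
Finally, mean of column 'temp_plus_battery' = 36.0.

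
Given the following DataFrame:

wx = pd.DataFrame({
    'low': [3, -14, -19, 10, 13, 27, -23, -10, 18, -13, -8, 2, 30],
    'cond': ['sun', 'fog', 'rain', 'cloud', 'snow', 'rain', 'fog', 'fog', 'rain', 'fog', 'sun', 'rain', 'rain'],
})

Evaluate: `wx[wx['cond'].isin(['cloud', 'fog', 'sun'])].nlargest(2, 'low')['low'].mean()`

6.5

filter rows where cond in ['cloud', 'fog', 'sun']:
    low   cond
0     3    sun
1   -14    fog
3    10  cloud
6   -23    fog
7   -10    fog
9   -13    fog
10   -8    sun
take 2 rows with largest low:
   low   cond
3   10  cloud
0    3    sun
Hence 6.5.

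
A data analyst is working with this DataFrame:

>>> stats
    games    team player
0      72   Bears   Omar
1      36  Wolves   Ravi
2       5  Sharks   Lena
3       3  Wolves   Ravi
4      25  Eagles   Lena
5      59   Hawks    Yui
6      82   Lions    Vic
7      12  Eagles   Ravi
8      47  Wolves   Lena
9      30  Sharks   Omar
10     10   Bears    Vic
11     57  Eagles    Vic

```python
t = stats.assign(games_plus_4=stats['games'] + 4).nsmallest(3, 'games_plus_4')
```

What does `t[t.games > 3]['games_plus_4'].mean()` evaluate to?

add column games_plus_4 = stats['games'] + 4:
    games    team player  games_plus_4
0      72   Bears   Omar            76
1      36  Wolves   Ravi            40
2       5  Sharks   Lena             9
3       3  Wolves   Ravi             7
4      25  Eagles   Lena            29
5      59   Hawks    Yui            63
6      82   Lions    Vic            86
7      12  Eagles   Ravi            16
8      47  Wolves   Lena            51
9      30  Sharks   Omar            34
10     10   Bears    Vic            14
11     57  Eagles    Vic            61
take 3 rows with smallest games_plus_4:
    games    team player  games_plus_4
3       3  Wolves   Ravi             7
2       5  Sharks   Lena             9
10     10   Bears    Vic            14
filter rows where games > 3:
    games    team player  games_plus_4
2       5  Sharks   Lena             9
10     10   Bears    Vic            14

11.5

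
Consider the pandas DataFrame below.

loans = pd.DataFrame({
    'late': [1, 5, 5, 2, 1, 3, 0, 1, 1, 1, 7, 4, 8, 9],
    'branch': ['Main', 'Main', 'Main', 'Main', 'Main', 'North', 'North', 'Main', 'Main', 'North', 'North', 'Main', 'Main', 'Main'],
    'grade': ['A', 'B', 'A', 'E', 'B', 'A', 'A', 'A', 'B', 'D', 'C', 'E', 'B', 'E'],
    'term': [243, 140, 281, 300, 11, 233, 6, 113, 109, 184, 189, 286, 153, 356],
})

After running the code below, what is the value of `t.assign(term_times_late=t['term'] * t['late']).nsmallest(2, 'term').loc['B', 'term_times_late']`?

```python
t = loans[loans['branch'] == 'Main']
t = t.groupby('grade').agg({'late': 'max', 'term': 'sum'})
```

filter rows where branch == 'Main':
    late branch grade  term
0      1   Main     A   243
1      5   Main     B   140
2      5   Main     A   281
3      2   Main     E   300
4      1   Main     B    11
7      1   Main     A   113
8      1   Main     B   109
11     4   Main     E   286
12     8   Main     B   153
13     9   Main     E   356
group by grade: max(late), sum(term):
       late  term
grade            
A         5   637
B         8   413
E         9   942
add column term_times_late = t['term'] * t['late']:
       late  term  term_times_late
grade                             
A         5   637             3185
B         8   413             3304
E         9   942             8478
take 2 rows with smallest term:
       late  term  term_times_late
grade                             
B         8   413             3304
A         5   637             3185

3304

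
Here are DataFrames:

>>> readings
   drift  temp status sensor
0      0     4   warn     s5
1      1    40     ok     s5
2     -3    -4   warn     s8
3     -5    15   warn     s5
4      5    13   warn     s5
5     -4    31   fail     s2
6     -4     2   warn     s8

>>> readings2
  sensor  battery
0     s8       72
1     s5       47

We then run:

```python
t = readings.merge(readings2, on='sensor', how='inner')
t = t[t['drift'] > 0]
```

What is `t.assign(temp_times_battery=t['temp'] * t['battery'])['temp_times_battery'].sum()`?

merge on 'sensor' (how='inner') → 6 rows:
   drift  temp status sensor  battery
0      0     4   warn     s5       47
1      1    40     ok     s5       47
2     -3    -4   warn     s8       72
3     -5    15   warn     s5       47
4      5    13   warn     s5       47
5     -4     2   warn     s8       72
filter rows where drift > 0:
   drift  temp status sensor  battery
1      1    40     ok     s5       47
4      5    13   warn     s5       47
add column temp_times_battery = t['temp'] * t['battery']:
   drift  temp status sensor  battery  temp_times_battery
1      1    40     ok     s5       47                1880
4      5    13   warn     s5       47                 611
Taking the sum of column 'temp_times_battery' gives 2491.

2491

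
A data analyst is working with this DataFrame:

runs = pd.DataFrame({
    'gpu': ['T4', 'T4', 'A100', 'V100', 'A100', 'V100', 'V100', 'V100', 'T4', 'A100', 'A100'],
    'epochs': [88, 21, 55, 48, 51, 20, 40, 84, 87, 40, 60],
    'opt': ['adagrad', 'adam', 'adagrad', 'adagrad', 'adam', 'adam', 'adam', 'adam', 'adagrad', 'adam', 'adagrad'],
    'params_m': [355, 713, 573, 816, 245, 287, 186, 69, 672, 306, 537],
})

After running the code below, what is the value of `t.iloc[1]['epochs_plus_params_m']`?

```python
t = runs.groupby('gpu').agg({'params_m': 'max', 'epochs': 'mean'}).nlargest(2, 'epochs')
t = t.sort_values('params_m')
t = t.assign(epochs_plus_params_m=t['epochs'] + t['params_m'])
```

group by gpu: max(params_m), mean(epochs):
      params_m     epochs
gpu                      
A100       573  51.500000
T4         713  65.333333
V100       816  48.000000
take 2 rows with largest epochs:
      params_m     epochs
gpu                      
T4         713  65.333333
A100       573  51.500000
sort by params_m:
      params_m     epochs
gpu                      
A100       573  51.500000
T4         713  65.333333
add column epochs_plus_params_m = t['epochs'] + t['params_m']:
      params_m     epochs  epochs_plus_params_m
gpu                                            
A100       573  51.500000            624.500000
T4         713  65.333333            778.333333

778.333333333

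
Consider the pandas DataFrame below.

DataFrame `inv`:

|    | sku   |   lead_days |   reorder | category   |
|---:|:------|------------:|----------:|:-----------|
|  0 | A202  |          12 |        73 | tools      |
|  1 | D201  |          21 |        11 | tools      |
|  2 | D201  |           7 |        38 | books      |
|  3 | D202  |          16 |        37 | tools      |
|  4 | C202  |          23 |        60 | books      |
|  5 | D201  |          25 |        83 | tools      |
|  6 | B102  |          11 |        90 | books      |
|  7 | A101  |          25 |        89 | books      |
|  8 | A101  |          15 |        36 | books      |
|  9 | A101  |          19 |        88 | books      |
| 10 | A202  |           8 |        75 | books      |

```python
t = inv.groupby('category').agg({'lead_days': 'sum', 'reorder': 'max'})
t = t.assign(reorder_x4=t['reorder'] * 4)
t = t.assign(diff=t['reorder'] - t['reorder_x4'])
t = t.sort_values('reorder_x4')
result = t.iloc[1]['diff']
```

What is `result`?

group by category: sum(lead_days), max(reorder):
          lead_days  reorder
category                    
books           108       90
tools            74       83
add column reorder_x4 = t['reorder'] * 4:
          lead_days  reorder  reorder_x4
category                                
books           108       90         360
tools            74       83         332
add column diff = t['reorder'] - t['reorder_x4']:
          lead_days  reorder  reorder_x4  diff
category                                      
books           108       90         360  -270
tools            74       83         332  -249
sort by reorder_x4:
          lead_days  reorder  reorder_x4  diff
category                                      
tools            74       83         332  -249
books           108       90         360  -270

-270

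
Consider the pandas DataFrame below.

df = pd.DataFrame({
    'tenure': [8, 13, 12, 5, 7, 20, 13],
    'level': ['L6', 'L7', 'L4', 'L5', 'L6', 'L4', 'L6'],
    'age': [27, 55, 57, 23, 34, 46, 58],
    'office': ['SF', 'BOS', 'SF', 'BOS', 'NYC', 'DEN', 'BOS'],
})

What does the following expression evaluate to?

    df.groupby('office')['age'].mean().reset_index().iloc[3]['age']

42.0

group by office, mean of age:
office
BOS    45.333333
DEN    46.000000
NYC    34.000000
SF     42.000000
Name: age, dtype: float64
reset_index():
  office        age
0    BOS  45.333333
1    DEN  46.000000
2    NYC  34.000000
3     SF  42.000000
Finally, value at position 3, column 'age' = 42.0.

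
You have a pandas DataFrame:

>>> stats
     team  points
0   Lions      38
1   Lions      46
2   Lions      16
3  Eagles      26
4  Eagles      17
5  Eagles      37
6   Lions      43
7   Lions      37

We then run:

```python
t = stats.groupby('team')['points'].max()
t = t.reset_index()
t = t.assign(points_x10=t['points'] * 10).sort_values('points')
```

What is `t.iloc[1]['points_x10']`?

group by team, max of points:
team
Eagles    37
Lions     46
Name: points, dtype: int64
reset_index():
     team  points
0  Eagles      37
1   Lions      46
add column points_x10 = t['points'] * 10:
     team  points  points_x10
0  Eagles      37         370
1   Lions      46         460
sort by points:
     team  points  points_x10
0  Eagles      37         370
1   Lions      46         460
value at position 1, column 'points_x10' → 460

460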